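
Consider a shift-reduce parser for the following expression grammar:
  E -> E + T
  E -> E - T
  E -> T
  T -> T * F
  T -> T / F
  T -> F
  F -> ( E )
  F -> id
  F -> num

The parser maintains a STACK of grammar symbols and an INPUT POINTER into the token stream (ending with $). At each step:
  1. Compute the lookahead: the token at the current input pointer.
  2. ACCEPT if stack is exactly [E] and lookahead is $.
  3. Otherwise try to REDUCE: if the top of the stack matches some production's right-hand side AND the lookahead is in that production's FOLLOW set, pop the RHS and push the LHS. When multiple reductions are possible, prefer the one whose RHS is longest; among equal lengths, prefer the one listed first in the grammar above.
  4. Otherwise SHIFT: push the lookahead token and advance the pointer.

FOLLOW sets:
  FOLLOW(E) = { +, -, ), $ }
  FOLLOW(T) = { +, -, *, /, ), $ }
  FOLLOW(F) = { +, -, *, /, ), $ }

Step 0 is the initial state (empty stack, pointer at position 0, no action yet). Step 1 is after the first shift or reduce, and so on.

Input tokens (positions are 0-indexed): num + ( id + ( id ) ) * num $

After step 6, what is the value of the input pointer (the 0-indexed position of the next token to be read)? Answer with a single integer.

Answer: 3

Derivation:
Step 1: shift num. Stack=[num] ptr=1 lookahead=+ remaining=[+ ( id + ( id ) ) * num $]
Step 2: reduce F->num. Stack=[F] ptr=1 lookahead=+ remaining=[+ ( id + ( id ) ) * num $]
Step 3: reduce T->F. Stack=[T] ptr=1 lookahead=+ remaining=[+ ( id + ( id ) ) * num $]
Step 4: reduce E->T. Stack=[E] ptr=1 lookahead=+ remaining=[+ ( id + ( id ) ) * num $]
Step 5: shift +. Stack=[E +] ptr=2 lookahead=( remaining=[( id + ( id ) ) * num $]
Step 6: shift (. Stack=[E + (] ptr=3 lookahead=id remaining=[id + ( id ) ) * num $]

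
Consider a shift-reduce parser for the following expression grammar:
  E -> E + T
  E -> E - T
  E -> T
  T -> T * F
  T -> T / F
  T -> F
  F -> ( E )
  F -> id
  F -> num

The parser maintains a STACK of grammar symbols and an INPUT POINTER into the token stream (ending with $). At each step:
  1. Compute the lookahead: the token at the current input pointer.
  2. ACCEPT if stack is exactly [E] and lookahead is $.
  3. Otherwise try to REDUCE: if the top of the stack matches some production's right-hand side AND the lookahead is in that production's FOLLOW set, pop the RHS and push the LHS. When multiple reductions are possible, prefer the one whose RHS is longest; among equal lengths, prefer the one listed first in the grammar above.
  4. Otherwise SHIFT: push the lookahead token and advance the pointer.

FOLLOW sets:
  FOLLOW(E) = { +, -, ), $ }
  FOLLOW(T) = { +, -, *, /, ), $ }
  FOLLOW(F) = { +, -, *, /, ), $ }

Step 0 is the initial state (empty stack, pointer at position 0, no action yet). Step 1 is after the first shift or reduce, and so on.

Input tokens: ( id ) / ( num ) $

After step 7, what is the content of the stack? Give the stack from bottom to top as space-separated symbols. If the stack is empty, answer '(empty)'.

Answer: F

Derivation:
Step 1: shift (. Stack=[(] ptr=1 lookahead=id remaining=[id ) / ( num ) $]
Step 2: shift id. Stack=[( id] ptr=2 lookahead=) remaining=[) / ( num ) $]
Step 3: reduce F->id. Stack=[( F] ptr=2 lookahead=) remaining=[) / ( num ) $]
Step 4: reduce T->F. Stack=[( T] ptr=2 lookahead=) remaining=[) / ( num ) $]
Step 5: reduce E->T. Stack=[( E] ptr=2 lookahead=) remaining=[) / ( num ) $]
Step 6: shift ). Stack=[( E )] ptr=3 lookahead=/ remaining=[/ ( num ) $]
Step 7: reduce F->( E ). Stack=[F] ptr=3 lookahead=/ remaining=[/ ( num ) $]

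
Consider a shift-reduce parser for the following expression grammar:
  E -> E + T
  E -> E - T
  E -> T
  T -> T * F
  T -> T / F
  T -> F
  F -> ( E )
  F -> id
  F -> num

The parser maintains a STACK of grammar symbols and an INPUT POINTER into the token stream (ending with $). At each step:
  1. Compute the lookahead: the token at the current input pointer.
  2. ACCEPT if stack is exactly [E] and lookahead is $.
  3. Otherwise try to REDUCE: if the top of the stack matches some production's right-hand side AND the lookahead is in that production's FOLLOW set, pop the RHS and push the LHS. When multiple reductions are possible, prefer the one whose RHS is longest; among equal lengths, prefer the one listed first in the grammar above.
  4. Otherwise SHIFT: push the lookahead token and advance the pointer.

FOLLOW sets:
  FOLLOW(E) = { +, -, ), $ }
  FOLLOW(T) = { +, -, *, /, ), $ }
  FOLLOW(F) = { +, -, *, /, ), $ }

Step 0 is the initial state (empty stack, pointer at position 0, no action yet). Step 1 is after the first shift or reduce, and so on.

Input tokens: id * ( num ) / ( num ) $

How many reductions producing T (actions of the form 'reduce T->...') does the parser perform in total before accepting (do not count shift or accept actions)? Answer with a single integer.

Answer: 5

Derivation:
Step 1: shift id. Stack=[id] ptr=1 lookahead=* remaining=[* ( num ) / ( num ) $]
Step 2: reduce F->id. Stack=[F] ptr=1 lookahead=* remaining=[* ( num ) / ( num ) $]
Step 3: reduce T->F. Stack=[T] ptr=1 lookahead=* remaining=[* ( num ) / ( num ) $]
Step 4: shift *. Stack=[T *] ptr=2 lookahead=( remaining=[( num ) / ( num ) $]
Step 5: shift (. Stack=[T * (] ptr=3 lookahead=num remaining=[num ) / ( num ) $]
Step 6: shift num. Stack=[T * ( num] ptr=4 lookahead=) remaining=[) / ( num ) $]
Step 7: reduce F->num. Stack=[T * ( F] ptr=4 lookahead=) remaining=[) / ( num ) $]
Step 8: reduce T->F. Stack=[T * ( T] ptr=4 lookahead=) remaining=[) / ( num ) $]
Step 9: reduce E->T. Stack=[T * ( E] ptr=4 lookahead=) remaining=[) / ( num ) $]
Step 10: shift ). Stack=[T * ( E )] ptr=5 lookahead=/ remaining=[/ ( num ) $]
Step 11: reduce F->( E ). Stack=[T * F] ptr=5 lookahead=/ remaining=[/ ( num ) $]
Step 12: reduce T->T * F. Stack=[T] ptr=5 lookahead=/ remaining=[/ ( num ) $]
Step 13: shift /. Stack=[T /] ptr=6 lookahead=( remaining=[( num ) $]
Step 14: shift (. Stack=[T / (] ptr=7 lookahead=num remaining=[num ) $]
Step 15: shift num. Stack=[T / ( num] ptr=8 lookahead=) remaining=[) $]
Step 16: reduce F->num. Stack=[T / ( F] ptr=8 lookahead=) remaining=[) $]
Step 17: reduce T->F. Stack=[T / ( T] ptr=8 lookahead=) remaining=[) $]
Step 18: reduce E->T. Stack=[T / ( E] ptr=8 lookahead=) remaining=[) $]
Step 19: shift ). Stack=[T / ( E )] ptr=9 lookahead=$ remaining=[$]
Step 20: reduce F->( E ). Stack=[T / F] ptr=9 lookahead=$ remaining=[$]
Step 21: reduce T->T / F. Stack=[T] ptr=9 lookahead=$ remaining=[$]
Step 22: reduce E->T. Stack=[E] ptr=9 lookahead=$ remaining=[$]
Step 23: accept. Stack=[E] ptr=9 lookahead=$ remaining=[$]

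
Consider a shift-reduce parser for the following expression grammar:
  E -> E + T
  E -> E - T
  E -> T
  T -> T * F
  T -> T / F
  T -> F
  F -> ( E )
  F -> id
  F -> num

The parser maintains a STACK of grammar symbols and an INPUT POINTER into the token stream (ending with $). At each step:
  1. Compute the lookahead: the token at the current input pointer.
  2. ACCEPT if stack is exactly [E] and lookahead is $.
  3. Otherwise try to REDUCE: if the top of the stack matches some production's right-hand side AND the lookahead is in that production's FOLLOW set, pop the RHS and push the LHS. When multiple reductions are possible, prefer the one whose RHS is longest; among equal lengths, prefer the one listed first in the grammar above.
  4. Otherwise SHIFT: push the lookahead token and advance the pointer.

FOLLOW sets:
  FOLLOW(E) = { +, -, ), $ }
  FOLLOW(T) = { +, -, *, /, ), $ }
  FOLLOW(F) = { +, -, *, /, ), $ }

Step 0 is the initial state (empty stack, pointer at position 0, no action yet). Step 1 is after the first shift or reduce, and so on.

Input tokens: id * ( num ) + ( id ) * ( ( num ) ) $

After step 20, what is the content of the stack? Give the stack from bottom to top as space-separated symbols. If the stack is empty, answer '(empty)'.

Step 1: shift id. Stack=[id] ptr=1 lookahead=* remaining=[* ( num ) + ( id ) * ( ( num ) ) $]
Step 2: reduce F->id. Stack=[F] ptr=1 lookahead=* remaining=[* ( num ) + ( id ) * ( ( num ) ) $]
Step 3: reduce T->F. Stack=[T] ptr=1 lookahead=* remaining=[* ( num ) + ( id ) * ( ( num ) ) $]
Step 4: shift *. Stack=[T *] ptr=2 lookahead=( remaining=[( num ) + ( id ) * ( ( num ) ) $]
Step 5: shift (. Stack=[T * (] ptr=3 lookahead=num remaining=[num ) + ( id ) * ( ( num ) ) $]
Step 6: shift num. Stack=[T * ( num] ptr=4 lookahead=) remaining=[) + ( id ) * ( ( num ) ) $]
Step 7: reduce F->num. Stack=[T * ( F] ptr=4 lookahead=) remaining=[) + ( id ) * ( ( num ) ) $]
Step 8: reduce T->F. Stack=[T * ( T] ptr=4 lookahead=) remaining=[) + ( id ) * ( ( num ) ) $]
Step 9: reduce E->T. Stack=[T * ( E] ptr=4 lookahead=) remaining=[) + ( id ) * ( ( num ) ) $]
Step 10: shift ). Stack=[T * ( E )] ptr=5 lookahead=+ remaining=[+ ( id ) * ( ( num ) ) $]
Step 11: reduce F->( E ). Stack=[T * F] ptr=5 lookahead=+ remaining=[+ ( id ) * ( ( num ) ) $]
Step 12: reduce T->T * F. Stack=[T] ptr=5 lookahead=+ remaining=[+ ( id ) * ( ( num ) ) $]
Step 13: reduce E->T. Stack=[E] ptr=5 lookahead=+ remaining=[+ ( id ) * ( ( num ) ) $]
Step 14: shift +. Stack=[E +] ptr=6 lookahead=( remaining=[( id ) * ( ( num ) ) $]
Step 15: shift (. Stack=[E + (] ptr=7 lookahead=id remaining=[id ) * ( ( num ) ) $]
Step 16: shift id. Stack=[E + ( id] ptr=8 lookahead=) remaining=[) * ( ( num ) ) $]
Step 17: reduce F->id. Stack=[E + ( F] ptr=8 lookahead=) remaining=[) * ( ( num ) ) $]
Step 18: reduce T->F. Stack=[E + ( T] ptr=8 lookahead=) remaining=[) * ( ( num ) ) $]
Step 19: reduce E->T. Stack=[E + ( E] ptr=8 lookahead=) remaining=[) * ( ( num ) ) $]
Step 20: shift ). Stack=[E + ( E )] ptr=9 lookahead=* remaining=[* ( ( num ) ) $]

Answer: E + ( E )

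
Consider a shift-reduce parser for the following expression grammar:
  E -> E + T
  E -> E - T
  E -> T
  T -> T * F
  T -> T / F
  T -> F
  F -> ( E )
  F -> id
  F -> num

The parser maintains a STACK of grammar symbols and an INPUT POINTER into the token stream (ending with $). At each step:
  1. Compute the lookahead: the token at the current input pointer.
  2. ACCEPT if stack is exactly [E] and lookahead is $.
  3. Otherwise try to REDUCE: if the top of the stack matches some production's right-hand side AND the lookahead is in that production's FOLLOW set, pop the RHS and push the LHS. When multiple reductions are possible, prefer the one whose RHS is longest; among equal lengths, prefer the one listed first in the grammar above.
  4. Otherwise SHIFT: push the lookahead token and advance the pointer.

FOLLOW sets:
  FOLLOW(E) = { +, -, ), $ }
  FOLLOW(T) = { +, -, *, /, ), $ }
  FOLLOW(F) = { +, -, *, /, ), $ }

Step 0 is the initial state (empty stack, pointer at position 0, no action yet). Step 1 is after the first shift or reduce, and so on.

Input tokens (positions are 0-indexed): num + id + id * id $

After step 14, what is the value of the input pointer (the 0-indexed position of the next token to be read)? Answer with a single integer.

Step 1: shift num. Stack=[num] ptr=1 lookahead=+ remaining=[+ id + id * id $]
Step 2: reduce F->num. Stack=[F] ptr=1 lookahead=+ remaining=[+ id + id * id $]
Step 3: reduce T->F. Stack=[T] ptr=1 lookahead=+ remaining=[+ id + id * id $]
Step 4: reduce E->T. Stack=[E] ptr=1 lookahead=+ remaining=[+ id + id * id $]
Step 5: shift +. Stack=[E +] ptr=2 lookahead=id remaining=[id + id * id $]
Step 6: shift id. Stack=[E + id] ptr=3 lookahead=+ remaining=[+ id * id $]
Step 7: reduce F->id. Stack=[E + F] ptr=3 lookahead=+ remaining=[+ id * id $]
Step 8: reduce T->F. Stack=[E + T] ptr=3 lookahead=+ remaining=[+ id * id $]
Step 9: reduce E->E + T. Stack=[E] ptr=3 lookahead=+ remaining=[+ id * id $]
Step 10: shift +. Stack=[E +] ptr=4 lookahead=id remaining=[id * id $]
Step 11: shift id. Stack=[E + id] ptr=5 lookahead=* remaining=[* id $]
Step 12: reduce F->id. Stack=[E + F] ptr=5 lookahead=* remaining=[* id $]
Step 13: reduce T->F. Stack=[E + T] ptr=5 lookahead=* remaining=[* id $]
Step 14: shift *. Stack=[E + T *] ptr=6 lookahead=id remaining=[id $]

Answer: 6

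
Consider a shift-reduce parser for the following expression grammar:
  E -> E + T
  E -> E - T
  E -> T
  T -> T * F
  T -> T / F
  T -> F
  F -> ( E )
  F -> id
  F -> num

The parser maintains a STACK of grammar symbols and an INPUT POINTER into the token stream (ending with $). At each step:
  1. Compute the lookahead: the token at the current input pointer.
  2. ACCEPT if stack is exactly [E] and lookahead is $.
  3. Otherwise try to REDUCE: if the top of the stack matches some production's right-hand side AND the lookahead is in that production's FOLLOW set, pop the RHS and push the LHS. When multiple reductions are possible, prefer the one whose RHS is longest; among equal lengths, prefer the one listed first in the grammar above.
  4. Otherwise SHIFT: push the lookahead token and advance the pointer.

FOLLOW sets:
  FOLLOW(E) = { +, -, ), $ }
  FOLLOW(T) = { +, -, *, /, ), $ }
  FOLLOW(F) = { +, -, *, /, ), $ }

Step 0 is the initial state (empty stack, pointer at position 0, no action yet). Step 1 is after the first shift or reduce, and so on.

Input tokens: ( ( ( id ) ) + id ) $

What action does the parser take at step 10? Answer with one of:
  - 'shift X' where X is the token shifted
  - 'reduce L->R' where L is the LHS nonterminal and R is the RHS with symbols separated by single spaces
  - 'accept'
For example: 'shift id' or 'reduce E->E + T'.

Step 1: shift (. Stack=[(] ptr=1 lookahead=( remaining=[( ( id ) ) + id ) $]
Step 2: shift (. Stack=[( (] ptr=2 lookahead=( remaining=[( id ) ) + id ) $]
Step 3: shift (. Stack=[( ( (] ptr=3 lookahead=id remaining=[id ) ) + id ) $]
Step 4: shift id. Stack=[( ( ( id] ptr=4 lookahead=) remaining=[) ) + id ) $]
Step 5: reduce F->id. Stack=[( ( ( F] ptr=4 lookahead=) remaining=[) ) + id ) $]
Step 6: reduce T->F. Stack=[( ( ( T] ptr=4 lookahead=) remaining=[) ) + id ) $]
Step 7: reduce E->T. Stack=[( ( ( E] ptr=4 lookahead=) remaining=[) ) + id ) $]
Step 8: shift ). Stack=[( ( ( E )] ptr=5 lookahead=) remaining=[) + id ) $]
Step 9: reduce F->( E ). Stack=[( ( F] ptr=5 lookahead=) remaining=[) + id ) $]
Step 10: reduce T->F. Stack=[( ( T] ptr=5 lookahead=) remaining=[) + id ) $]

Answer: reduce T->F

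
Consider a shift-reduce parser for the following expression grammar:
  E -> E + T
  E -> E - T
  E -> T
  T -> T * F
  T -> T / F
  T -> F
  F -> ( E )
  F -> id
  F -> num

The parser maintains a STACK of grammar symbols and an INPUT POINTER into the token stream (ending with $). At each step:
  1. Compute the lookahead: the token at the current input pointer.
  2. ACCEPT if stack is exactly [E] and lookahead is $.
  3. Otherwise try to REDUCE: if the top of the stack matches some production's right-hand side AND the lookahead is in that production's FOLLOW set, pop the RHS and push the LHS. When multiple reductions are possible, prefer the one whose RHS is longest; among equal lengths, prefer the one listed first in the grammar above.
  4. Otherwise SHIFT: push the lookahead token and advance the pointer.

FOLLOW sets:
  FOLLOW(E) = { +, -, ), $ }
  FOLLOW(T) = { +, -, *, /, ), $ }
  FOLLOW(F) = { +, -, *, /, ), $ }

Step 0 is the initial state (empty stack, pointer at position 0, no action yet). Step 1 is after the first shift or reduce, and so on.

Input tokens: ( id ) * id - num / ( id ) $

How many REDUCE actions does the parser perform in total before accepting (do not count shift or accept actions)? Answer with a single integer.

Answer: 16

Derivation:
Step 1: shift (. Stack=[(] ptr=1 lookahead=id remaining=[id ) * id - num / ( id ) $]
Step 2: shift id. Stack=[( id] ptr=2 lookahead=) remaining=[) * id - num / ( id ) $]
Step 3: reduce F->id. Stack=[( F] ptr=2 lookahead=) remaining=[) * id - num / ( id ) $]
Step 4: reduce T->F. Stack=[( T] ptr=2 lookahead=) remaining=[) * id - num / ( id ) $]
Step 5: reduce E->T. Stack=[( E] ptr=2 lookahead=) remaining=[) * id - num / ( id ) $]
Step 6: shift ). Stack=[( E )] ptr=3 lookahead=* remaining=[* id - num / ( id ) $]
Step 7: reduce F->( E ). Stack=[F] ptr=3 lookahead=* remaining=[* id - num / ( id ) $]
Step 8: reduce T->F. Stack=[T] ptr=3 lookahead=* remaining=[* id - num / ( id ) $]
Step 9: shift *. Stack=[T *] ptr=4 lookahead=id remaining=[id - num / ( id ) $]
Step 10: shift id. Stack=[T * id] ptr=5 lookahead=- remaining=[- num / ( id ) $]
Step 11: reduce F->id. Stack=[T * F] ptr=5 lookahead=- remaining=[- num / ( id ) $]
Step 12: reduce T->T * F. Stack=[T] ptr=5 lookahead=- remaining=[- num / ( id ) $]
Step 13: reduce E->T. Stack=[E] ptr=5 lookahead=- remaining=[- num / ( id ) $]
Step 14: shift -. Stack=[E -] ptr=6 lookahead=num remaining=[num / ( id ) $]
Step 15: shift num. Stack=[E - num] ptr=7 lookahead=/ remaining=[/ ( id ) $]
Step 16: reduce F->num. Stack=[E - F] ptr=7 lookahead=/ remaining=[/ ( id ) $]
Step 17: reduce T->F. Stack=[E - T] ptr=7 lookahead=/ remaining=[/ ( id ) $]
Step 18: shift /. Stack=[E - T /] ptr=8 lookahead=( remaining=[( id ) $]
Step 19: shift (. Stack=[E - T / (] ptr=9 lookahead=id remaining=[id ) $]
Step 20: shift id. Stack=[E - T / ( id] ptr=10 lookahead=) remaining=[) $]
Step 21: reduce F->id. Stack=[E - T / ( F] ptr=10 lookahead=) remaining=[) $]
Step 22: reduce T->F. Stack=[E - T / ( T] ptr=10 lookahead=) remaining=[) $]
Step 23: reduce E->T. Stack=[E - T / ( E] ptr=10 lookahead=) remaining=[) $]
Step 24: shift ). Stack=[E - T / ( E )] ptr=11 lookahead=$ remaining=[$]
Step 25: reduce F->( E ). Stack=[E - T / F] ptr=11 lookahead=$ remaining=[$]
Step 26: reduce T->T / F. Stack=[E - T] ptr=11 lookahead=$ remaining=[$]
Step 27: reduce E->E - T. Stack=[E] ptr=11 lookahead=$ remaining=[$]
Step 28: accept. Stack=[E] ptr=11 lookahead=$ remaining=[$]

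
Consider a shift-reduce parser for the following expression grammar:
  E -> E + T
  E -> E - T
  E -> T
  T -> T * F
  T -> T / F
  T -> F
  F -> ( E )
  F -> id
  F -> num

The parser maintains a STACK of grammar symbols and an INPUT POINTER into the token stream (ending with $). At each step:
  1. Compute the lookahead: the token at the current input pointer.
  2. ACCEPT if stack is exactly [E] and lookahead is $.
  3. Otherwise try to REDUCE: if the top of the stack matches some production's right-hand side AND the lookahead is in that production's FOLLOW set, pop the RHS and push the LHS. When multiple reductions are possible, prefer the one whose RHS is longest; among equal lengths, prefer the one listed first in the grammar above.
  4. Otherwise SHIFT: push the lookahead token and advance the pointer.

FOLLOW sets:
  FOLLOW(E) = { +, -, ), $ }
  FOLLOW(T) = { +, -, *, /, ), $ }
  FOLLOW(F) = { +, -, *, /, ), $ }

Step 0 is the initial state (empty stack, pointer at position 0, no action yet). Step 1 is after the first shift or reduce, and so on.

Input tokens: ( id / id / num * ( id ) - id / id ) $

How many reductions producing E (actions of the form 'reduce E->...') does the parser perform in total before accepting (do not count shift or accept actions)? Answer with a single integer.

Step 1: shift (. Stack=[(] ptr=1 lookahead=id remaining=[id / id / num * ( id ) - id / id ) $]
Step 2: shift id. Stack=[( id] ptr=2 lookahead=/ remaining=[/ id / num * ( id ) - id / id ) $]
Step 3: reduce F->id. Stack=[( F] ptr=2 lookahead=/ remaining=[/ id / num * ( id ) - id / id ) $]
Step 4: reduce T->F. Stack=[( T] ptr=2 lookahead=/ remaining=[/ id / num * ( id ) - id / id ) $]
Step 5: shift /. Stack=[( T /] ptr=3 lookahead=id remaining=[id / num * ( id ) - id / id ) $]
Step 6: shift id. Stack=[( T / id] ptr=4 lookahead=/ remaining=[/ num * ( id ) - id / id ) $]
Step 7: reduce F->id. Stack=[( T / F] ptr=4 lookahead=/ remaining=[/ num * ( id ) - id / id ) $]
Step 8: reduce T->T / F. Stack=[( T] ptr=4 lookahead=/ remaining=[/ num * ( id ) - id / id ) $]
Step 9: shift /. Stack=[( T /] ptr=5 lookahead=num remaining=[num * ( id ) - id / id ) $]
Step 10: shift num. Stack=[( T / num] ptr=6 lookahead=* remaining=[* ( id ) - id / id ) $]
Step 11: reduce F->num. Stack=[( T / F] ptr=6 lookahead=* remaining=[* ( id ) - id / id ) $]
Step 12: reduce T->T / F. Stack=[( T] ptr=6 lookahead=* remaining=[* ( id ) - id / id ) $]
Step 13: shift *. Stack=[( T *] ptr=7 lookahead=( remaining=[( id ) - id / id ) $]
Step 14: shift (. Stack=[( T * (] ptr=8 lookahead=id remaining=[id ) - id / id ) $]
Step 15: shift id. Stack=[( T * ( id] ptr=9 lookahead=) remaining=[) - id / id ) $]
Step 16: reduce F->id. Stack=[( T * ( F] ptr=9 lookahead=) remaining=[) - id / id ) $]
Step 17: reduce T->F. Stack=[( T * ( T] ptr=9 lookahead=) remaining=[) - id / id ) $]
Step 18: reduce E->T. Stack=[( T * ( E] ptr=9 lookahead=) remaining=[) - id / id ) $]
Step 19: shift ). Stack=[( T * ( E )] ptr=10 lookahead=- remaining=[- id / id ) $]
Step 20: reduce F->( E ). Stack=[( T * F] ptr=10 lookahead=- remaining=[- id / id ) $]
Step 21: reduce T->T * F. Stack=[( T] ptr=10 lookahead=- remaining=[- id / id ) $]
Step 22: reduce E->T. Stack=[( E] ptr=10 lookahead=- remaining=[- id / id ) $]
Step 23: shift -. Stack=[( E -] ptr=11 lookahead=id remaining=[id / id ) $]
Step 24: shift id. Stack=[( E - id] ptr=12 lookahead=/ remaining=[/ id ) $]
Step 25: reduce F->id. Stack=[( E - F] ptr=12 lookahead=/ remaining=[/ id ) $]
Step 26: reduce T->F. Stack=[( E - T] ptr=12 lookahead=/ remaining=[/ id ) $]
Step 27: shift /. Stack=[( E - T /] ptr=13 lookahead=id remaining=[id ) $]
Step 28: shift id. Stack=[( E - T / id] ptr=14 lookahead=) remaining=[) $]
Step 29: reduce F->id. Stack=[( E - T / F] ptr=14 lookahead=) remaining=[) $]
Step 30: reduce T->T / F. Stack=[( E - T] ptr=14 lookahead=) remaining=[) $]
Step 31: reduce E->E - T. Stack=[( E] ptr=14 lookahead=) remaining=[) $]
Step 32: shift ). Stack=[( E )] ptr=15 lookahead=$ remaining=[$]
Step 33: reduce F->( E ). Stack=[F] ptr=15 lookahead=$ remaining=[$]
Step 34: reduce T->F. Stack=[T] ptr=15 lookahead=$ remaining=[$]
Step 35: reduce E->T. Stack=[E] ptr=15 lookahead=$ remaining=[$]
Step 36: accept. Stack=[E] ptr=15 lookahead=$ remaining=[$]

Answer: 4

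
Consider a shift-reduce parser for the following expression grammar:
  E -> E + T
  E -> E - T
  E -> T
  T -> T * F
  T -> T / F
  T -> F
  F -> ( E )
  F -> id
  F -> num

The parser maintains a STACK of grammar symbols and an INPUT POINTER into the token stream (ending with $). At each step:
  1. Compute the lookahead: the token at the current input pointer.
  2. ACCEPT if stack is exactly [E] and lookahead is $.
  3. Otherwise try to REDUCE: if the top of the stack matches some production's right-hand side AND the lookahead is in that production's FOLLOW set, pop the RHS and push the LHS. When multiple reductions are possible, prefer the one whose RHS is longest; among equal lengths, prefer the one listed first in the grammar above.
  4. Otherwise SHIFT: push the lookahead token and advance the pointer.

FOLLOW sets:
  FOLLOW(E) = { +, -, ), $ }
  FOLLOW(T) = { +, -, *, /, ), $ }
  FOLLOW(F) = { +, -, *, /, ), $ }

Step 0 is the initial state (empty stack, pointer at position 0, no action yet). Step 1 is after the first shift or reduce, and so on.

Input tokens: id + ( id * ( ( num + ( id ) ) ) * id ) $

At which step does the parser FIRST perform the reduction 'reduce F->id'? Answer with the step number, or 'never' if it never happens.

Answer: 2

Derivation:
Step 1: shift id. Stack=[id] ptr=1 lookahead=+ remaining=[+ ( id * ( ( num + ( id ) ) ) * id ) $]
Step 2: reduce F->id. Stack=[F] ptr=1 lookahead=+ remaining=[+ ( id * ( ( num + ( id ) ) ) * id ) $]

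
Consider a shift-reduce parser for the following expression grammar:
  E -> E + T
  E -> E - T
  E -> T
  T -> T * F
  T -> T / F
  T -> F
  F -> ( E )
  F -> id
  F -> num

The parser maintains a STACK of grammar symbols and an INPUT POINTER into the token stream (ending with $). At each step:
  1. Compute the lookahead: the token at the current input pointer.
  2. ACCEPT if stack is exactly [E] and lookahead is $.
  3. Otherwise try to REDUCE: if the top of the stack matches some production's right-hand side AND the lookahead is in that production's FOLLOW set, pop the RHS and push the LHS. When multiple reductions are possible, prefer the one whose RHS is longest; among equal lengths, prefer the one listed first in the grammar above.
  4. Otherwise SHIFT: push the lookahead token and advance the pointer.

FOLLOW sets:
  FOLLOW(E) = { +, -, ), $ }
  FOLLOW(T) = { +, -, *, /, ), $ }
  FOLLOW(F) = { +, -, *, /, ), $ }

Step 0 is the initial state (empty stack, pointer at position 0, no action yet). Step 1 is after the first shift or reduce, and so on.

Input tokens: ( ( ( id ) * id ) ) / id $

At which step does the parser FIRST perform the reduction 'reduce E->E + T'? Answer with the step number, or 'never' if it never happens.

Answer: never

Derivation:
Step 1: shift (. Stack=[(] ptr=1 lookahead=( remaining=[( ( id ) * id ) ) / id $]
Step 2: shift (. Stack=[( (] ptr=2 lookahead=( remaining=[( id ) * id ) ) / id $]
Step 3: shift (. Stack=[( ( (] ptr=3 lookahead=id remaining=[id ) * id ) ) / id $]
Step 4: shift id. Stack=[( ( ( id] ptr=4 lookahead=) remaining=[) * id ) ) / id $]
Step 5: reduce F->id. Stack=[( ( ( F] ptr=4 lookahead=) remaining=[) * id ) ) / id $]
Step 6: reduce T->F. Stack=[( ( ( T] ptr=4 lookahead=) remaining=[) * id ) ) / id $]
Step 7: reduce E->T. Stack=[( ( ( E] ptr=4 lookahead=) remaining=[) * id ) ) / id $]
Step 8: shift ). Stack=[( ( ( E )] ptr=5 lookahead=* remaining=[* id ) ) / id $]
Step 9: reduce F->( E ). Stack=[( ( F] ptr=5 lookahead=* remaining=[* id ) ) / id $]
Step 10: reduce T->F. Stack=[( ( T] ptr=5 lookahead=* remaining=[* id ) ) / id $]
Step 11: shift *. Stack=[( ( T *] ptr=6 lookahead=id remaining=[id ) ) / id $]
Step 12: shift id. Stack=[( ( T * id] ptr=7 lookahead=) remaining=[) ) / id $]
Step 13: reduce F->id. Stack=[( ( T * F] ptr=7 lookahead=) remaining=[) ) / id $]
Step 14: reduce T->T * F. Stack=[( ( T] ptr=7 lookahead=) remaining=[) ) / id $]
Step 15: reduce E->T. Stack=[( ( E] ptr=7 lookahead=) remaining=[) ) / id $]
Step 16: shift ). Stack=[( ( E )] ptr=8 lookahead=) remaining=[) / id $]
Step 17: reduce F->( E ). Stack=[( F] ptr=8 lookahead=) remaining=[) / id $]
Step 18: reduce T->F. Stack=[( T] ptr=8 lookahead=) remaining=[) / id $]
Step 19: reduce E->T. Stack=[( E] ptr=8 lookahead=) remaining=[) / id $]
Step 20: shift ). Stack=[( E )] ptr=9 lookahead=/ remaining=[/ id $]
Step 21: reduce F->( E ). Stack=[F] ptr=9 lookahead=/ remaining=[/ id $]
Step 22: reduce T->F. Stack=[T] ptr=9 lookahead=/ remaining=[/ id $]
Step 23: shift /. Stack=[T /] ptr=10 lookahead=id remaining=[id $]
Step 24: shift id. Stack=[T / id] ptr=11 lookahead=$ remaining=[$]
Step 25: reduce F->id. Stack=[T / F] ptr=11 lookahead=$ remaining=[$]
Step 26: reduce T->T / F. Stack=[T] ptr=11 lookahead=$ remaining=[$]
Step 27: reduce E->T. Stack=[E] ptr=11 lookahead=$ remaining=[$]
Step 28: accept. Stack=[E] ptr=11 lookahead=$ remaining=[$]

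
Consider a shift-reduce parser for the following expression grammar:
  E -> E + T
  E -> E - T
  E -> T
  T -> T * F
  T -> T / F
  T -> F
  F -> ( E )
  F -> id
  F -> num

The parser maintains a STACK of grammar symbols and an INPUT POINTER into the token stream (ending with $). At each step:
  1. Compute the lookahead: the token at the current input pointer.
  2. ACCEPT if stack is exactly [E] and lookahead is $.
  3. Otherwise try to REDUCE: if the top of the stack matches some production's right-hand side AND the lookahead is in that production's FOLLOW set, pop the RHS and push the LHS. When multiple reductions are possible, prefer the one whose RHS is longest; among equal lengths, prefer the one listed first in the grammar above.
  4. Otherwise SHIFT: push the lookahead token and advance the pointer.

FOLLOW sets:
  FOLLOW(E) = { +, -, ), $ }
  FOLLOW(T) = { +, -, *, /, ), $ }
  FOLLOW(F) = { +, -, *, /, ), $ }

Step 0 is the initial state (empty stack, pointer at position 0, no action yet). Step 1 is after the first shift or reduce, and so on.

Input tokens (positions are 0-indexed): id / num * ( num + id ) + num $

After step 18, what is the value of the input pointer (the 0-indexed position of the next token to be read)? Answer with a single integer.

Step 1: shift id. Stack=[id] ptr=1 lookahead=/ remaining=[/ num * ( num + id ) + num $]
Step 2: reduce F->id. Stack=[F] ptr=1 lookahead=/ remaining=[/ num * ( num + id ) + num $]
Step 3: reduce T->F. Stack=[T] ptr=1 lookahead=/ remaining=[/ num * ( num + id ) + num $]
Step 4: shift /. Stack=[T /] ptr=2 lookahead=num remaining=[num * ( num + id ) + num $]
Step 5: shift num. Stack=[T / num] ptr=3 lookahead=* remaining=[* ( num + id ) + num $]
Step 6: reduce F->num. Stack=[T / F] ptr=3 lookahead=* remaining=[* ( num + id ) + num $]
Step 7: reduce T->T / F. Stack=[T] ptr=3 lookahead=* remaining=[* ( num + id ) + num $]
Step 8: shift *. Stack=[T *] ptr=4 lookahead=( remaining=[( num + id ) + num $]
Step 9: shift (. Stack=[T * (] ptr=5 lookahead=num remaining=[num + id ) + num $]
Step 10: shift num. Stack=[T * ( num] ptr=6 lookahead=+ remaining=[+ id ) + num $]
Step 11: reduce F->num. Stack=[T * ( F] ptr=6 lookahead=+ remaining=[+ id ) + num $]
Step 12: reduce T->F. Stack=[T * ( T] ptr=6 lookahead=+ remaining=[+ id ) + num $]
Step 13: reduce E->T. Stack=[T * ( E] ptr=6 lookahead=+ remaining=[+ id ) + num $]
Step 14: shift +. Stack=[T * ( E +] ptr=7 lookahead=id remaining=[id ) + num $]
Step 15: shift id. Stack=[T * ( E + id] ptr=8 lookahead=) remaining=[) + num $]
Step 16: reduce F->id. Stack=[T * ( E + F] ptr=8 lookahead=) remaining=[) + num $]
Step 17: reduce T->F. Stack=[T * ( E + T] ptr=8 lookahead=) remaining=[) + num $]
Step 18: reduce E->E + T. Stack=[T * ( E] ptr=8 lookahead=) remaining=[) + num $]

Answer: 8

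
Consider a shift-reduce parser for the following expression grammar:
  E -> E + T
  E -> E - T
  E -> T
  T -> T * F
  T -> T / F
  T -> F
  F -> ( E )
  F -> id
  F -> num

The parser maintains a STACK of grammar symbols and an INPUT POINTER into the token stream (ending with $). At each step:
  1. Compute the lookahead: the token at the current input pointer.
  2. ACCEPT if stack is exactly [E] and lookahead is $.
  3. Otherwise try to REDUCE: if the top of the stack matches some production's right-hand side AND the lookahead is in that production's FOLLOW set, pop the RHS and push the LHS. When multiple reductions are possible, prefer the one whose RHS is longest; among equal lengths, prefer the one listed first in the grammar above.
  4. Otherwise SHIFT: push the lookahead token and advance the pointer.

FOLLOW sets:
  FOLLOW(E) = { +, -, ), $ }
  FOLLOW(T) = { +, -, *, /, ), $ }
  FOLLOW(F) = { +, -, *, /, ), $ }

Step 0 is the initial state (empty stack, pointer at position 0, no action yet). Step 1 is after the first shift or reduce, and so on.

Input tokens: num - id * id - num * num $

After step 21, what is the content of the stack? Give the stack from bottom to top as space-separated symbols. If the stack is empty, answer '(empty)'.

Step 1: shift num. Stack=[num] ptr=1 lookahead=- remaining=[- id * id - num * num $]
Step 2: reduce F->num. Stack=[F] ptr=1 lookahead=- remaining=[- id * id - num * num $]
Step 3: reduce T->F. Stack=[T] ptr=1 lookahead=- remaining=[- id * id - num * num $]
Step 4: reduce E->T. Stack=[E] ptr=1 lookahead=- remaining=[- id * id - num * num $]
Step 5: shift -. Stack=[E -] ptr=2 lookahead=id remaining=[id * id - num * num $]
Step 6: shift id. Stack=[E - id] ptr=3 lookahead=* remaining=[* id - num * num $]
Step 7: reduce F->id. Stack=[E - F] ptr=3 lookahead=* remaining=[* id - num * num $]
Step 8: reduce T->F. Stack=[E - T] ptr=3 lookahead=* remaining=[* id - num * num $]
Step 9: shift *. Stack=[E - T *] ptr=4 lookahead=id remaining=[id - num * num $]
Step 10: shift id. Stack=[E - T * id] ptr=5 lookahead=- remaining=[- num * num $]
Step 11: reduce F->id. Stack=[E - T * F] ptr=5 lookahead=- remaining=[- num * num $]
Step 12: reduce T->T * F. Stack=[E - T] ptr=5 lookahead=- remaining=[- num * num $]
Step 13: reduce E->E - T. Stack=[E] ptr=5 lookahead=- remaining=[- num * num $]
Step 14: shift -. Stack=[E -] ptr=6 lookahead=num remaining=[num * num $]
Step 15: shift num. Stack=[E - num] ptr=7 lookahead=* remaining=[* num $]
Step 16: reduce F->num. Stack=[E - F] ptr=7 lookahead=* remaining=[* num $]
Step 17: reduce T->F. Stack=[E - T] ptr=7 lookahead=* remaining=[* num $]
Step 18: shift *. Stack=[E - T *] ptr=8 lookahead=num remaining=[num $]
Step 19: shift num. Stack=[E - T * num] ptr=9 lookahead=$ remaining=[$]
Step 20: reduce F->num. Stack=[E - T * F] ptr=9 lookahead=$ remaining=[$]
Step 21: reduce T->T * F. Stack=[E - T] ptr=9 lookahead=$ remaining=[$]

Answer: E - T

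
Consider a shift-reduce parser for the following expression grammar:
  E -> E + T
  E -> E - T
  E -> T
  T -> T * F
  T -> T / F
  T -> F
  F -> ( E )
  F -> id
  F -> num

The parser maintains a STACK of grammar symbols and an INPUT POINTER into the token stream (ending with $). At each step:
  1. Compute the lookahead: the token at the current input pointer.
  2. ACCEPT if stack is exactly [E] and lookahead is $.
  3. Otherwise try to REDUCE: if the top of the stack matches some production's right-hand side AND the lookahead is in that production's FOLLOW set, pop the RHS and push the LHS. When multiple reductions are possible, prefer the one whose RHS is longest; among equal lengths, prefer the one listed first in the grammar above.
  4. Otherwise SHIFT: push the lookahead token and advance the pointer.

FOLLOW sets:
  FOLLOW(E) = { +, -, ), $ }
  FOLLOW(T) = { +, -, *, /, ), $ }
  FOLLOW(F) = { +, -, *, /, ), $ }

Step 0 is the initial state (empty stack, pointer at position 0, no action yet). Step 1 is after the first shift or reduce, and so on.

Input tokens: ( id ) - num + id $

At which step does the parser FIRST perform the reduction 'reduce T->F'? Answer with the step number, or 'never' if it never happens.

Step 1: shift (. Stack=[(] ptr=1 lookahead=id remaining=[id ) - num + id $]
Step 2: shift id. Stack=[( id] ptr=2 lookahead=) remaining=[) - num + id $]
Step 3: reduce F->id. Stack=[( F] ptr=2 lookahead=) remaining=[) - num + id $]
Step 4: reduce T->F. Stack=[( T] ptr=2 lookahead=) remaining=[) - num + id $]

Answer: 4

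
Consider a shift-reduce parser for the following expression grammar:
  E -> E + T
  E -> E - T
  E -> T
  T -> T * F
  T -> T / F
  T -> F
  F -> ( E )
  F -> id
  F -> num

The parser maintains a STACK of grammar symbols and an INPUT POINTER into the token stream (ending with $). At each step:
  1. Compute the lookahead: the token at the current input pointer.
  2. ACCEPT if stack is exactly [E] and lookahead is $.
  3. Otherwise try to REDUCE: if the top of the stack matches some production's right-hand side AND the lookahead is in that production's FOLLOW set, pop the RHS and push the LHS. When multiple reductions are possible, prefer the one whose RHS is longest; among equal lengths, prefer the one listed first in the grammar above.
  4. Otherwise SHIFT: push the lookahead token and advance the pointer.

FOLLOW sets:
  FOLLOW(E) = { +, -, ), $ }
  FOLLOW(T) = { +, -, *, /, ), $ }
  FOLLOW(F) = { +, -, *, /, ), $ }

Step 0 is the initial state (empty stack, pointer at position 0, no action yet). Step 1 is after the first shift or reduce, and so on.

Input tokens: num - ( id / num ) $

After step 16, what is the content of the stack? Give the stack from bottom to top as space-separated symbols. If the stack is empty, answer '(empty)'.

Answer: E - F

Derivation:
Step 1: shift num. Stack=[num] ptr=1 lookahead=- remaining=[- ( id / num ) $]
Step 2: reduce F->num. Stack=[F] ptr=1 lookahead=- remaining=[- ( id / num ) $]
Step 3: reduce T->F. Stack=[T] ptr=1 lookahead=- remaining=[- ( id / num ) $]
Step 4: reduce E->T. Stack=[E] ptr=1 lookahead=- remaining=[- ( id / num ) $]
Step 5: shift -. Stack=[E -] ptr=2 lookahead=( remaining=[( id / num ) $]
Step 6: shift (. Stack=[E - (] ptr=3 lookahead=id remaining=[id / num ) $]
Step 7: shift id. Stack=[E - ( id] ptr=4 lookahead=/ remaining=[/ num ) $]
Step 8: reduce F->id. Stack=[E - ( F] ptr=4 lookahead=/ remaining=[/ num ) $]
Step 9: reduce T->F. Stack=[E - ( T] ptr=4 lookahead=/ remaining=[/ num ) $]
Step 10: shift /. Stack=[E - ( T /] ptr=5 lookahead=num remaining=[num ) $]
Step 11: shift num. Stack=[E - ( T / num] ptr=6 lookahead=) remaining=[) $]
Step 12: reduce F->num. Stack=[E - ( T / F] ptr=6 lookahead=) remaining=[) $]
Step 13: reduce T->T / F. Stack=[E - ( T] ptr=6 lookahead=) remaining=[) $]
Step 14: reduce E->T. Stack=[E - ( E] ptr=6 lookahead=) remaining=[) $]
Step 15: shift ). Stack=[E - ( E )] ptr=7 lookahead=$ remaining=[$]
Step 16: reduce F->( E ). Stack=[E - F] ptr=7 lookahead=$ remaining=[$]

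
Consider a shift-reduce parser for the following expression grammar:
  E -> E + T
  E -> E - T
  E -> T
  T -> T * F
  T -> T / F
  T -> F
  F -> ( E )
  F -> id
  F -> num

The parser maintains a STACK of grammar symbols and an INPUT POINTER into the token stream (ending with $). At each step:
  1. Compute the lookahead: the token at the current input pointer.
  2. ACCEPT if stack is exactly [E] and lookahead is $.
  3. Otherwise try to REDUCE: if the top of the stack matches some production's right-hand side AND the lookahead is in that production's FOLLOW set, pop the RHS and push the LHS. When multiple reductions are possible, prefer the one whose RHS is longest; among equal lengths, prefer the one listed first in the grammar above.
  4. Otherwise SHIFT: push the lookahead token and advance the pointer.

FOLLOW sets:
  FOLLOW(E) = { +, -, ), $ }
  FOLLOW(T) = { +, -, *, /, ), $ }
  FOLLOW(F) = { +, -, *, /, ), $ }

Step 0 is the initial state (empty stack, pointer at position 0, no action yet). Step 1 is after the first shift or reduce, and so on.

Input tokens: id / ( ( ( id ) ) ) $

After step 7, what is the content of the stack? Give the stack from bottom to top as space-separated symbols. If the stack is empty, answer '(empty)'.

Answer: T / ( ( (

Derivation:
Step 1: shift id. Stack=[id] ptr=1 lookahead=/ remaining=[/ ( ( ( id ) ) ) $]
Step 2: reduce F->id. Stack=[F] ptr=1 lookahead=/ remaining=[/ ( ( ( id ) ) ) $]
Step 3: reduce T->F. Stack=[T] ptr=1 lookahead=/ remaining=[/ ( ( ( id ) ) ) $]
Step 4: shift /. Stack=[T /] ptr=2 lookahead=( remaining=[( ( ( id ) ) ) $]
Step 5: shift (. Stack=[T / (] ptr=3 lookahead=( remaining=[( ( id ) ) ) $]
Step 6: shift (. Stack=[T / ( (] ptr=4 lookahead=( remaining=[( id ) ) ) $]
Step 7: shift (. Stack=[T / ( ( (] ptr=5 lookahead=id remaining=[id ) ) ) $]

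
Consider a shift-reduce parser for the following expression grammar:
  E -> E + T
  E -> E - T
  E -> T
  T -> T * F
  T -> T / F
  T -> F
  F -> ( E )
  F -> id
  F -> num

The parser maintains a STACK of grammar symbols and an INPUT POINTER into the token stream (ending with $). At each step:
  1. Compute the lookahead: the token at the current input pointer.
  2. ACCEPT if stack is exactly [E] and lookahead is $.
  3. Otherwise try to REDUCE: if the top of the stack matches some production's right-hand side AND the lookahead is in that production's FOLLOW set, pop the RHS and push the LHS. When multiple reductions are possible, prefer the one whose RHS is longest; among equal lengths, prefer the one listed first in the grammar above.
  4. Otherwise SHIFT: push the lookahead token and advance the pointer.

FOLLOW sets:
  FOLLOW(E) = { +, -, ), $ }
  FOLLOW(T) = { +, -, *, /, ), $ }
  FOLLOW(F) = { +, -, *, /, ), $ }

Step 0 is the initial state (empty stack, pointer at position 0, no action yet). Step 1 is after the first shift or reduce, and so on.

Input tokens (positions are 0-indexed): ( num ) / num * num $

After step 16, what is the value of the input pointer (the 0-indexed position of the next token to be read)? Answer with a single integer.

Step 1: shift (. Stack=[(] ptr=1 lookahead=num remaining=[num ) / num * num $]
Step 2: shift num. Stack=[( num] ptr=2 lookahead=) remaining=[) / num * num $]
Step 3: reduce F->num. Stack=[( F] ptr=2 lookahead=) remaining=[) / num * num $]
Step 4: reduce T->F. Stack=[( T] ptr=2 lookahead=) remaining=[) / num * num $]
Step 5: reduce E->T. Stack=[( E] ptr=2 lookahead=) remaining=[) / num * num $]
Step 6: shift ). Stack=[( E )] ptr=3 lookahead=/ remaining=[/ num * num $]
Step 7: reduce F->( E ). Stack=[F] ptr=3 lookahead=/ remaining=[/ num * num $]
Step 8: reduce T->F. Stack=[T] ptr=3 lookahead=/ remaining=[/ num * num $]
Step 9: shift /. Stack=[T /] ptr=4 lookahead=num remaining=[num * num $]
Step 10: shift num. Stack=[T / num] ptr=5 lookahead=* remaining=[* num $]
Step 11: reduce F->num. Stack=[T / F] ptr=5 lookahead=* remaining=[* num $]
Step 12: reduce T->T / F. Stack=[T] ptr=5 lookahead=* remaining=[* num $]
Step 13: shift *. Stack=[T *] ptr=6 lookahead=num remaining=[num $]
Step 14: shift num. Stack=[T * num] ptr=7 lookahead=$ remaining=[$]
Step 15: reduce F->num. Stack=[T * F] ptr=7 lookahead=$ remaining=[$]
Step 16: reduce T->T * F. Stack=[T] ptr=7 lookahead=$ remaining=[$]

Answer: 7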